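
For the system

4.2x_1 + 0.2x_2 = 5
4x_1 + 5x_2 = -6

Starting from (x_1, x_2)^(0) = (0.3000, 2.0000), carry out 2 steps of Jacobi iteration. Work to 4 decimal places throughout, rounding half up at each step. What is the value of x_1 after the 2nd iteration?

Iteration 1:
  x_1 = (5 - (0.2)·2.0000) / (4.2) = 1.0952
  x_2 = (-6 - (4)·0.3000) / (5) = -1.4400
Iteration 2:
  x_1 = (5 - (0.2)·-1.4400) / (4.2) = 1.2590
  x_2 = (-6 - (4)·1.0952) / (5) = -2.0762

1.2590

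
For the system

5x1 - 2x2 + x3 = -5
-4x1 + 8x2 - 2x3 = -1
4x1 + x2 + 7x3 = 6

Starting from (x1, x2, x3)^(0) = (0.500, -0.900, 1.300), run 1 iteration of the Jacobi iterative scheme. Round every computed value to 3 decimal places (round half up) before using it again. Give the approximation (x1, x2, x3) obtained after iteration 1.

(-1.620, 0.450, 0.700)

Iteration 1:
  x1 = (-5 - (-2)·-0.900 - (1)·1.300) / (5) = -1.620
  x2 = (-1 - (-4)·0.500 - (-2)·1.300) / (8) = 0.450
  x3 = (6 - (4)·0.500 - (1)·-0.900) / (7) = 0.700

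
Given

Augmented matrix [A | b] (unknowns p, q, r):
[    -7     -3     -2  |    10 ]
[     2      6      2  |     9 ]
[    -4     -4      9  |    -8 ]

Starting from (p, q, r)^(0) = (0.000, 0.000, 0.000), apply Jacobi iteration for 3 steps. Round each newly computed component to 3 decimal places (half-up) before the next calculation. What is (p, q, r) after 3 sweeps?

Iteration 1:
  p = (10 - (-3)·0.000 - (-2)·0.000) / (-7) = -1.429
  q = (9 - (2)·0.000 - (2)·0.000) / (6) = 1.500
  r = (-8 - (-4)·0.000 - (-4)·0.000) / (9) = -0.889
Iteration 2:
  p = (10 - (-3)·1.500 - (-2)·-0.889) / (-7) = -1.817
  q = (9 - (2)·-1.429 - (2)·-0.889) / (6) = 2.273
  r = (-8 - (-4)·-1.429 - (-4)·1.500) / (9) = -0.857
Iteration 3:
  p = (10 - (-3)·2.273 - (-2)·-0.857) / (-7) = -2.158
  q = (9 - (2)·-1.817 - (2)·-0.857) / (6) = 2.391
  r = (-8 - (-4)·-1.817 - (-4)·2.273) / (9) = -0.686

(-2.158, 2.391, -0.686)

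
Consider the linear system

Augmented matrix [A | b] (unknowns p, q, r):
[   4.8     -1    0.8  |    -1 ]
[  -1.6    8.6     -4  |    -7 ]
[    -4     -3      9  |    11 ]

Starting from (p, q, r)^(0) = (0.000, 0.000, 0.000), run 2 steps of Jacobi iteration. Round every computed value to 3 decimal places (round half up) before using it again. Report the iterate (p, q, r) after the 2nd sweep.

(-0.582, -0.284, 0.858)

Iteration 1:
  p = (-1 - (-1)·0.000 - (0.8)·0.000) / (4.8) = -0.208
  q = (-7 - (-1.6)·0.000 - (-4)·0.000) / (8.6) = -0.814
  r = (11 - (-4)·0.000 - (-3)·0.000) / (9) = 1.222
Iteration 2:
  p = (-1 - (-1)·-0.814 - (0.8)·1.222) / (4.8) = -0.582
  q = (-7 - (-1.6)·-0.208 - (-4)·1.222) / (8.6) = -0.284
  r = (11 - (-4)·-0.208 - (-3)·-0.814) / (9) = 0.858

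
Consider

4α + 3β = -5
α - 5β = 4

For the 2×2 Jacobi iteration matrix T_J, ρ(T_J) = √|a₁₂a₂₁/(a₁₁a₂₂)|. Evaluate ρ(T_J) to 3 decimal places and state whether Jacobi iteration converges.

0.387

a₁₂a₂₁/(a₁₁a₂₂) = (3)·(1) / ((4)·(-5)) = -0.150000
ρ = √|-0.150000| = √0.150000 = 0.387
ρ < 1, so Jacobi converges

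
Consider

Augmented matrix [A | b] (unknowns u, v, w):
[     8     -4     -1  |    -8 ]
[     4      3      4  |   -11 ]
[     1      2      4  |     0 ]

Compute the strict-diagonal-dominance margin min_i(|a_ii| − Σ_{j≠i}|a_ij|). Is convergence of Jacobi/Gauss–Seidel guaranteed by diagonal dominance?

-5

row 1: |8| − (4+1) = 3
row 2: |3| − (4+4) = -5
row 3: |4| − (1+2) = 1
minimum over rows = -5 → not strictly diagonally dominant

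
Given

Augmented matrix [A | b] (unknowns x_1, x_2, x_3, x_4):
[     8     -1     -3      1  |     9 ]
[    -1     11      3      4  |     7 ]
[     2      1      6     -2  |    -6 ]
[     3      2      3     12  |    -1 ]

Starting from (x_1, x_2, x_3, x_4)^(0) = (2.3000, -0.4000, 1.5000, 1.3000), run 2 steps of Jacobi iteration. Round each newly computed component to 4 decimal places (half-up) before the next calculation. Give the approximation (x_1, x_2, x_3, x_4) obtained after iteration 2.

Iteration 1:
  x_1 = (9 - (-1)·-0.4000 - (-3)·1.5000 - (1)·1.3000) / (8) = 1.4750
  x_2 = (7 - (-1)·2.3000 - (3)·1.5000 - (4)·1.3000) / (11) = -0.0364
  x_3 = (-6 - (2)·2.3000 - (1)·-0.4000 - (-2)·1.3000) / (6) = -1.2667
  x_4 = (-1 - (3)·2.3000 - (2)·-0.4000 - (3)·1.5000) / (12) = -0.9667
Iteration 2:
  x_1 = (9 - (-1)·-0.0364 - (-3)·-1.2667 - (1)·-0.9667) / (8) = 0.7663
  x_2 = (7 - (-1)·1.4750 - (3)·-1.2667 - (4)·-0.9667) / (11) = 1.4674
  x_3 = (-6 - (2)·1.4750 - (1)·-0.0364 - (-2)·-0.9667) / (6) = -1.8078
  x_4 = (-1 - (3)·1.4750 - (2)·-0.0364 - (3)·-1.2667) / (12) = -0.1293

(0.7663, 1.4674, -1.8078, -0.1293)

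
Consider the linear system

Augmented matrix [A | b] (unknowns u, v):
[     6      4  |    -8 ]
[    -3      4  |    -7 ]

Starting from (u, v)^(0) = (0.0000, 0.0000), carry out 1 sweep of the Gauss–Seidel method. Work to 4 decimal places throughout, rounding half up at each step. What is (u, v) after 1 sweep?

(-1.3333, -2.7500)

Iteration 1:
  u = (-8 - (4)·0.0000) / (6) = -1.3333
  v = (-7 - (-3)·-1.3333) / (4) = -2.7500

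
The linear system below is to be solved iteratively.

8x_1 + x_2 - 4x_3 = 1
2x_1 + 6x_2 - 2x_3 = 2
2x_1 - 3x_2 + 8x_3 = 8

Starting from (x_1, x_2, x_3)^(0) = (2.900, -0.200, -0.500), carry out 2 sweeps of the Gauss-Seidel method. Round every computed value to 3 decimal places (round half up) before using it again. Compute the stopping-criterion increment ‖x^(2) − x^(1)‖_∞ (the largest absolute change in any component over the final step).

0.750

Iteration 1:
  x_1 = (1 - (1)·-0.200 - (-4)·-0.500) / (8) = -0.100
  x_2 = (2 - (2)·-0.100 - (-2)·-0.500) / (6) = 0.200
  x_3 = (8 - (2)·-0.100 - (-3)·0.200) / (8) = 1.100
Iteration 2:
  x_1 = (1 - (1)·0.200 - (-4)·1.100) / (8) = 0.650
  x_2 = (2 - (2)·0.650 - (-2)·1.100) / (6) = 0.483
  x_3 = (8 - (2)·0.650 - (-3)·0.483) / (8) = 1.019
Change: (0.750, 0.283, -0.081) → max |·| = 0.750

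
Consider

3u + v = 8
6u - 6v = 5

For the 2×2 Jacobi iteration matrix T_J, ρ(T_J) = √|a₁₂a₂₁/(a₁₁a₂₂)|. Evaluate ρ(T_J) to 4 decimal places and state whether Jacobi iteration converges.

a₁₂a₂₁/(a₁₁a₂₂) = (1)·(6) / ((3)·(-6)) = -0.333333
ρ = √|-0.333333| = √0.333333 = 0.5774
ρ < 1, so Jacobi converges

0.5774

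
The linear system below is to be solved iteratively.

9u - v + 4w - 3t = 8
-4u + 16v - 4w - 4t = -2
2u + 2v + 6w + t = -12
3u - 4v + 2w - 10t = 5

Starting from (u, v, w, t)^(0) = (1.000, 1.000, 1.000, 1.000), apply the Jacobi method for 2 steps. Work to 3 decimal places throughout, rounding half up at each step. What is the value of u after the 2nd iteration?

Iteration 1:
  u = (8 - (-1)·1.000 - (4)·1.000 - (-3)·1.000) / (9) = 0.889
  v = (-2 - (-4)·1.000 - (-4)·1.000 - (-4)·1.000) / (16) = 0.625
  w = (-12 - (2)·1.000 - (2)·1.000 - (1)·1.000) / (6) = -2.833
  t = (5 - (3)·1.000 - (-4)·1.000 - (2)·1.000) / (-10) = -0.400
Iteration 2:
  u = (8 - (-1)·0.625 - (4)·-2.833 - (-3)·-0.400) / (9) = 2.084
  v = (-2 - (-4)·0.889 - (-4)·-2.833 - (-4)·-0.400) / (16) = -0.711
  w = (-12 - (2)·0.889 - (2)·0.625 - (1)·-0.400) / (6) = -2.438
  t = (5 - (3)·0.889 - (-4)·0.625 - (2)·-2.833) / (-10) = -1.050

2.084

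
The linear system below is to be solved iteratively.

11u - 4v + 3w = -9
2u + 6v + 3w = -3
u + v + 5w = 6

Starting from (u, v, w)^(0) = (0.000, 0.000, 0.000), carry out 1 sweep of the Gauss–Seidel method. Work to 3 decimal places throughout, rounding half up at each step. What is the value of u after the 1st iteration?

Iteration 1:
  u = (-9 - (-4)·0.000 - (3)·0.000) / (11) = -0.818
  v = (-3 - (2)·-0.818 - (3)·0.000) / (6) = -0.227
  w = (6 - (1)·-0.818 - (1)·-0.227) / (5) = 1.409

-0.818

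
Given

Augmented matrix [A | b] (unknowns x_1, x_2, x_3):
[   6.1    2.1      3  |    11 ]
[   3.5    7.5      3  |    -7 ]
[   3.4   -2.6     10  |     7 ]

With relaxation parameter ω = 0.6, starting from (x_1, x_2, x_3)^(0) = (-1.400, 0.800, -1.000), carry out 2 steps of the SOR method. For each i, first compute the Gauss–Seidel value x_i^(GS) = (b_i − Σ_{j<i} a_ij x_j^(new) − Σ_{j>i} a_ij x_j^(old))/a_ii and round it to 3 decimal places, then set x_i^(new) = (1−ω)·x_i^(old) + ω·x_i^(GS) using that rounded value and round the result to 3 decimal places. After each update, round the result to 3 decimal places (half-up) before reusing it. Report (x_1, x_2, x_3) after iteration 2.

(1.422, -0.998, -0.082)

Iteration 1:
  x_1: GS value = (11 - (2.1)·0.800 - (3)·-1.000) / (6.1) = 2.020;  x_1 ← (1−ω)·-1.400 + ω·2.020 = 0.652
  x_2: GS value = (-7 - (3.5)·0.652 - (3)·-1.000) / (7.5) = -0.838;  x_2 ← (1−ω)·0.800 + ω·-0.838 = -0.183
  x_3: GS value = (7 - (3.4)·0.652 - (-2.6)·-0.183) / (10) = 0.431;  x_3 ← (1−ω)·-1.000 + ω·0.431 = -0.141
Iteration 2:
  x_1: GS value = (11 - (2.1)·-0.183 - (3)·-0.141) / (6.1) = 1.936;  x_1 ← (1−ω)·0.652 + ω·1.936 = 1.422
  x_2: GS value = (-7 - (3.5)·1.422 - (3)·-0.141) / (7.5) = -1.541;  x_2 ← (1−ω)·-0.183 + ω·-1.541 = -0.998
  x_3: GS value = (7 - (3.4)·1.422 - (-2.6)·-0.998) / (10) = -0.043;  x_3 ← (1−ω)·-0.141 + ω·-0.043 = -0.082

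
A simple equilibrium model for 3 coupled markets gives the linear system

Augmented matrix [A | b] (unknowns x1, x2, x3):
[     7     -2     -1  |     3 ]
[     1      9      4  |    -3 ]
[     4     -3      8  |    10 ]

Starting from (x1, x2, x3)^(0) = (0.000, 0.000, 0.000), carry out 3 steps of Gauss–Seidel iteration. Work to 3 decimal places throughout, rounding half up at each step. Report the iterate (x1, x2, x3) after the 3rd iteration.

(0.311, -0.694, 0.834)

Iteration 1:
  x1 = (3 - (-2)·0.000 - (-1)·0.000) / (7) = 0.429
  x2 = (-3 - (1)·0.429 - (4)·0.000) / (9) = -0.381
  x3 = (10 - (4)·0.429 - (-3)·-0.381) / (8) = 0.893
Iteration 2:
  x1 = (3 - (-2)·-0.381 - (-1)·0.893) / (7) = 0.447
  x2 = (-3 - (1)·0.447 - (4)·0.893) / (9) = -0.780
  x3 = (10 - (4)·0.447 - (-3)·-0.780) / (8) = 0.734
Iteration 3:
  x1 = (3 - (-2)·-0.780 - (-1)·0.734) / (7) = 0.311
  x2 = (-3 - (1)·0.311 - (4)·0.734) / (9) = -0.694
  x3 = (10 - (4)·0.311 - (-3)·-0.694) / (8) = 0.834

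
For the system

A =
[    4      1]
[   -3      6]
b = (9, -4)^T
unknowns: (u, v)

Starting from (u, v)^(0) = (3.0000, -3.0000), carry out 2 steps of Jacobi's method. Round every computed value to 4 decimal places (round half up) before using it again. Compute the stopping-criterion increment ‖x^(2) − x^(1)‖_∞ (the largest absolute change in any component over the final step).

Iteration 1:
  u = (9 - (1)·-3.0000) / (4) = 3.0000
  v = (-4 - (-3)·3.0000) / (6) = 0.8333
Iteration 2:
  u = (9 - (1)·0.8333) / (4) = 2.0417
  v = (-4 - (-3)·3.0000) / (6) = 0.8333
Change: (-0.9583, 0.0000) → max |·| = 0.9583

0.9583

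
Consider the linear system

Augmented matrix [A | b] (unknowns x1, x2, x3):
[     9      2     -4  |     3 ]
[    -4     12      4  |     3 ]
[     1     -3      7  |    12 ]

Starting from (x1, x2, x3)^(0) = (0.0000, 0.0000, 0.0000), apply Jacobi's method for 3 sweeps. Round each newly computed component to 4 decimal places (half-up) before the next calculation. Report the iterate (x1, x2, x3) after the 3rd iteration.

Iteration 1:
  x1 = (3 - (2)·0.0000 - (-4)·0.0000) / (9) = 0.3333
  x2 = (3 - (-4)·0.0000 - (4)·0.0000) / (12) = 0.2500
  x3 = (12 - (1)·0.0000 - (-3)·0.0000) / (7) = 1.7143
Iteration 2:
  x1 = (3 - (2)·0.2500 - (-4)·1.7143) / (9) = 1.0397
  x2 = (3 - (-4)·0.3333 - (4)·1.7143) / (12) = -0.2103
  x3 = (12 - (1)·0.3333 - (-3)·0.2500) / (7) = 1.7738
Iteration 3:
  x1 = (3 - (2)·-0.2103 - (-4)·1.7738) / (9) = 1.1684
  x2 = (3 - (-4)·1.0397 - (4)·1.7738) / (12) = 0.0053
  x3 = (12 - (1)·1.0397 - (-3)·-0.2103) / (7) = 1.4756

(1.1684, 0.0053, 1.4756)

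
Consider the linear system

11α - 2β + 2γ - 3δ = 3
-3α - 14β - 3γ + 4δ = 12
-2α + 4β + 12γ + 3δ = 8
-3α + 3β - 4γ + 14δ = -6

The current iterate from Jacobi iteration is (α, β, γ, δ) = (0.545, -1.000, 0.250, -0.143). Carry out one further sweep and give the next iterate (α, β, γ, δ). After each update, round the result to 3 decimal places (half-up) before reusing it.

(0.006, -1.068, 1.127, -0.026)

One sweep:
  α = (3 - (-2)·-1.000 - (2)·0.250 - (-3)·-0.143) / (11) = 0.006
  β = (12 - (-3)·0.545 - (-3)·0.250 - (4)·-0.143) / (-14) = -1.068
  γ = (8 - (-2)·0.545 - (4)·-1.000 - (3)·-0.143) / (12) = 1.127
  δ = (-6 - (-3)·0.545 - (3)·-1.000 - (-4)·0.250) / (14) = -0.026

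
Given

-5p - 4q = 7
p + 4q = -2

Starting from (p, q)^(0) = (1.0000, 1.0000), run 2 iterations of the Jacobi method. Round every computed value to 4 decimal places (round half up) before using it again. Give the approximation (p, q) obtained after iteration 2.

(-0.8000, 0.0500)

Iteration 1:
  p = (7 - (-4)·1.0000) / (-5) = -2.2000
  q = (-2 - (1)·1.0000) / (4) = -0.7500
Iteration 2:
  p = (7 - (-4)·-0.7500) / (-5) = -0.8000
  q = (-2 - (1)·-2.2000) / (4) = 0.0500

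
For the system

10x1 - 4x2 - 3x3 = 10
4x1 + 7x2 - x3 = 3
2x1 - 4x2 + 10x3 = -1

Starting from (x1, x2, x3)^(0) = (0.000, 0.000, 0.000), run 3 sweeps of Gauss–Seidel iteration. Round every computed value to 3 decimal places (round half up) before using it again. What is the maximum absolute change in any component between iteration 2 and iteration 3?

0.032

Iteration 1:
  x1 = (10 - (-4)·0.000 - (-3)·0.000) / (10) = 1.000
  x2 = (3 - (4)·1.000 - (-1)·0.000) / (7) = -0.143
  x3 = (-1 - (2)·1.000 - (-4)·-0.143) / (10) = -0.357
Iteration 2:
  x1 = (10 - (-4)·-0.143 - (-3)·-0.357) / (10) = 0.836
  x2 = (3 - (4)·0.836 - (-1)·-0.357) / (7) = -0.100
  x3 = (-1 - (2)·0.836 - (-4)·-0.100) / (10) = -0.307
Iteration 3:
  x1 = (10 - (-4)·-0.100 - (-3)·-0.307) / (10) = 0.868
  x2 = (3 - (4)·0.868 - (-1)·-0.307) / (7) = -0.111
  x3 = (-1 - (2)·0.868 - (-4)·-0.111) / (10) = -0.318
Change: (0.032, -0.011, -0.011) → max |·| = 0.032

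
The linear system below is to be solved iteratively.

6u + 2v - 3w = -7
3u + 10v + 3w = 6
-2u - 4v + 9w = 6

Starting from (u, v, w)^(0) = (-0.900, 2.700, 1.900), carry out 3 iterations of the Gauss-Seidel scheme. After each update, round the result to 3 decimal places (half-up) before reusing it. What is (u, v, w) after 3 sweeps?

(-1.025, 0.677, 0.740)

Iteration 1:
  u = (-7 - (2)·2.700 - (-3)·1.900) / (6) = -1.117
  v = (6 - (3)·-1.117 - (3)·1.900) / (10) = 0.365
  w = (6 - (-2)·-1.117 - (-4)·0.365) / (9) = 0.581
Iteration 2:
  u = (-7 - (2)·0.365 - (-3)·0.581) / (6) = -0.998
  v = (6 - (3)·-0.998 - (3)·0.581) / (10) = 0.725
  w = (6 - (-2)·-0.998 - (-4)·0.725) / (9) = 0.767
Iteration 3:
  u = (-7 - (2)·0.725 - (-3)·0.767) / (6) = -1.025
  v = (6 - (3)·-1.025 - (3)·0.767) / (10) = 0.677
  w = (6 - (-2)·-1.025 - (-4)·0.677) / (9) = 0.740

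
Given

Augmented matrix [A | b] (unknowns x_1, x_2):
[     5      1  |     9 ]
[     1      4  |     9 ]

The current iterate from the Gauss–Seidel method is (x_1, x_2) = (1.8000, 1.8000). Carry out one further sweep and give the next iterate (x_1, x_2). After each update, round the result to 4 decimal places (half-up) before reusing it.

(1.4400, 1.8900)

One sweep:
  x_1 = (9 - (1)·1.8000) / (5) = 1.4400
  x_2 = (9 - (1)·1.4400) / (4) = 1.8900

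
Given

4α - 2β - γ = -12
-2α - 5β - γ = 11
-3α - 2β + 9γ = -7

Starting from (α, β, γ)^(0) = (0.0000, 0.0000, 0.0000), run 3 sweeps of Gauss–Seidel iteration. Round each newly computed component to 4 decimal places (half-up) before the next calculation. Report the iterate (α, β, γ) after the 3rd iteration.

(-3.6389, -0.3133, -2.0604)

Iteration 1:
  α = (-12 - (-2)·0.0000 - (-1)·0.0000) / (4) = -3.0000
  β = (11 - (-2)·-3.0000 - (-1)·0.0000) / (-5) = -1.0000
  γ = (-7 - (-3)·-3.0000 - (-2)·-1.0000) / (9) = -2.0000
Iteration 2:
  α = (-12 - (-2)·-1.0000 - (-1)·-2.0000) / (4) = -4.0000
  β = (11 - (-2)·-4.0000 - (-1)·-2.0000) / (-5) = -0.2000
  γ = (-7 - (-3)·-4.0000 - (-2)·-0.2000) / (9) = -2.1556
Iteration 3:
  α = (-12 - (-2)·-0.2000 - (-1)·-2.1556) / (4) = -3.6389
  β = (11 - (-2)·-3.6389 - (-1)·-2.1556) / (-5) = -0.3133
  γ = (-7 - (-3)·-3.6389 - (-2)·-0.3133) / (9) = -2.0604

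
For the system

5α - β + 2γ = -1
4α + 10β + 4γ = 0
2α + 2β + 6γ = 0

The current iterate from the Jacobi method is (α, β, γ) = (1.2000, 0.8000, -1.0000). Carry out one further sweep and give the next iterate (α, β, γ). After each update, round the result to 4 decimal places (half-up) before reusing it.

One sweep:
  α = (-1 - (-1)·0.8000 - (2)·-1.0000) / (5) = 0.3600
  β = (0 - (4)·1.2000 - (4)·-1.0000) / (10) = -0.0800
  γ = (0 - (2)·1.2000 - (2)·0.8000) / (6) = -0.6667

(0.3600, -0.0800, -0.6667)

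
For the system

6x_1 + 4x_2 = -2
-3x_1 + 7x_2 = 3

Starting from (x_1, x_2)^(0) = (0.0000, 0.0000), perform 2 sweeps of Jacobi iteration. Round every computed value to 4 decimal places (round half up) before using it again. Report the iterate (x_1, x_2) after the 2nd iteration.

Iteration 1:
  x_1 = (-2 - (4)·0.0000) / (6) = -0.3333
  x_2 = (3 - (-3)·0.0000) / (7) = 0.4286
Iteration 2:
  x_1 = (-2 - (4)·0.4286) / (6) = -0.6191
  x_2 = (3 - (-3)·-0.3333) / (7) = 0.2857

(-0.6191, 0.2857)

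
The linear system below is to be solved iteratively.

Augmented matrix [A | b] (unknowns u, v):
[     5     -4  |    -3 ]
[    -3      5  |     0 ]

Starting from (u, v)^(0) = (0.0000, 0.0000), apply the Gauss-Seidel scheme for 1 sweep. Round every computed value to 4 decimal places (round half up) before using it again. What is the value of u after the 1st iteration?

Iteration 1:
  u = (-3 - (-4)·0.0000) / (5) = -0.6000
  v = (0 - (-3)·-0.6000) / (5) = -0.3600

-0.6000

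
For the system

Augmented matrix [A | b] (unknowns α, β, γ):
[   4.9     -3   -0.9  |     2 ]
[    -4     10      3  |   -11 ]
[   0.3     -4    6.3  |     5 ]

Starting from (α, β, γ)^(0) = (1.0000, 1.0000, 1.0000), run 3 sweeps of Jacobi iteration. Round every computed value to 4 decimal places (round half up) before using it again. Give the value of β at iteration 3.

-1.1106

Iteration 1:
  α = (2 - (-3)·1.0000 - (-0.9)·1.0000) / (4.9) = 1.2041
  β = (-11 - (-4)·1.0000 - (3)·1.0000) / (10) = -1.0000
  γ = (5 - (0.3)·1.0000 - (-4)·1.0000) / (6.3) = 1.3810
Iteration 2:
  α = (2 - (-3)·-1.0000 - (-0.9)·1.3810) / (4.9) = 0.0496
  β = (-11 - (-4)·1.2041 - (3)·1.3810) / (10) = -1.0327
  γ = (5 - (0.3)·1.2041 - (-4)·-1.0000) / (6.3) = 0.1014
Iteration 3:
  α = (2 - (-3)·-1.0327 - (-0.9)·0.1014) / (4.9) = -0.2055
  β = (-11 - (-4)·0.0496 - (3)·0.1014) / (10) = -1.1106
  γ = (5 - (0.3)·0.0496 - (-4)·-1.0327) / (6.3) = 0.1356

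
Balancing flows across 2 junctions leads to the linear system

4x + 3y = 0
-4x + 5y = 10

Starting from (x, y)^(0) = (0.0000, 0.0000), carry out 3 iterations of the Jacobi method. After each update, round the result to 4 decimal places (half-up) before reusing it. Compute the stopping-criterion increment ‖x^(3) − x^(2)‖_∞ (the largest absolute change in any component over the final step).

1.2000

Iteration 1:
  x = (0 - (3)·0.0000) / (4) = 0.0000
  y = (10 - (-4)·0.0000) / (5) = 2.0000
Iteration 2:
  x = (0 - (3)·2.0000) / (4) = -1.5000
  y = (10 - (-4)·0.0000) / (5) = 2.0000
Iteration 3:
  x = (0 - (3)·2.0000) / (4) = -1.5000
  y = (10 - (-4)·-1.5000) / (5) = 0.8000
Change: (0.0000, -1.2000) → max |·| = 1.2000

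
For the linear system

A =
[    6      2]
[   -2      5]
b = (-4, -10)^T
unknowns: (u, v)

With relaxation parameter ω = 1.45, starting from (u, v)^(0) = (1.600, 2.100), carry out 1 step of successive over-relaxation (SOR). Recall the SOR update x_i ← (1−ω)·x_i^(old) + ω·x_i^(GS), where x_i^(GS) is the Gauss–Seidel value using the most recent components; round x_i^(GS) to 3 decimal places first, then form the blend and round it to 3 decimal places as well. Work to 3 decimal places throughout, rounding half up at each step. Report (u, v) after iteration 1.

Iteration 1:
  u: GS value = (-4 - (2)·2.100) / (6) = -1.367;  u ← (1−ω)·1.600 + ω·-1.367 = -2.702
  v: GS value = (-10 - (-2)·-2.702) / (5) = -3.081;  v ← (1−ω)·2.100 + ω·-3.081 = -5.412

(-2.702, -5.412)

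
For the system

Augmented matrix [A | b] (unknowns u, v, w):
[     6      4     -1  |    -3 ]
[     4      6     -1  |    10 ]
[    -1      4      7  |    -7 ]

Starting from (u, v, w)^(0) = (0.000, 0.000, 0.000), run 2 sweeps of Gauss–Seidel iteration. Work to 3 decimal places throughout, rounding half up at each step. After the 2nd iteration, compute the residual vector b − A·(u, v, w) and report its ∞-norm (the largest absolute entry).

Iteration 1:
  u = (-3 - (4)·0.000 - (-1)·0.000) / (6) = -0.500
  v = (10 - (4)·-0.500 - (-1)·0.000) / (6) = 2.000
  w = (-7 - (-1)·-0.500 - (4)·2.000) / (7) = -2.214
Iteration 2:
  u = (-3 - (4)·2.000 - (-1)·-2.214) / (6) = -2.202
  v = (10 - (4)·-2.202 - (-1)·-2.214) / (6) = 2.766
  w = (-7 - (-1)·-2.202 - (4)·2.766) / (7) = -2.895
Residual b − A·x = (-3.747, -0.683, -0.001); ∞-norm = 3.747

3.747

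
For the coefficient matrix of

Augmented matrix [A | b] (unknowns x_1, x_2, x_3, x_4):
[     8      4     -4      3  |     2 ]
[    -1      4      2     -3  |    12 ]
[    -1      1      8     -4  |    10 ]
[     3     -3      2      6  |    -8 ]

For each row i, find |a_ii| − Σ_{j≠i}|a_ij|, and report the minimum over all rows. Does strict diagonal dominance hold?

row 1: |8| − (4+4+3) = -3
row 2: |4| − (1+2+3) = -2
row 3: |8| − (1+1+4) = 2
row 4: |6| − (3+3+2) = -2
minimum over rows = -3 → not strictly diagonally dominant

-3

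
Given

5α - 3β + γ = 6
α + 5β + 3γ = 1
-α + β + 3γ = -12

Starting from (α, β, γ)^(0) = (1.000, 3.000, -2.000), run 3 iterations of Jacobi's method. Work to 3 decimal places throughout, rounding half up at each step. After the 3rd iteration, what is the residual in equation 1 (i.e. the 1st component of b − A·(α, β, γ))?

-1.633

Iteration 1:
  α = (6 - (-3)·3.000 - (1)·-2.000) / (5) = 3.400
  β = (1 - (1)·1.000 - (3)·-2.000) / (5) = 1.200
  γ = (-12 - (-1)·1.000 - (1)·3.000) / (3) = -4.667
Iteration 2:
  α = (6 - (-3)·1.200 - (1)·-4.667) / (5) = 2.853
  β = (1 - (1)·3.400 - (3)·-4.667) / (5) = 2.320
  γ = (-12 - (-1)·3.400 - (1)·1.200) / (3) = -3.267
Iteration 3:
  α = (6 - (-3)·2.320 - (1)·-3.267) / (5) = 3.245
  β = (1 - (1)·2.853 - (3)·-3.267) / (5) = 1.590
  γ = (-12 - (-1)·2.853 - (1)·2.320) / (3) = -3.822
Residual b − A·x = (-1.633, 1.271, 1.121)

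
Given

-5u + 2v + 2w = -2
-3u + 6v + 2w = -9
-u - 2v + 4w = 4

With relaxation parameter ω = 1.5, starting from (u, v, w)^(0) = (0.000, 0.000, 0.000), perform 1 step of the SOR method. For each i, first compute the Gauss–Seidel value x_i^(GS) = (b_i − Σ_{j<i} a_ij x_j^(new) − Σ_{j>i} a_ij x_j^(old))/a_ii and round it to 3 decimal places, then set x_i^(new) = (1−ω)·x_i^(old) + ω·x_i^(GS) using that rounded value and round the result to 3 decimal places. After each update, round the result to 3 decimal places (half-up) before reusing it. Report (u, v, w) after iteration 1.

Iteration 1:
  u: GS value = (-2 - (2)·0.000 - (2)·0.000) / (-5) = 0.400;  u ← (1−ω)·0.000 + ω·0.400 = 0.600
  v: GS value = (-9 - (-3)·0.600 - (2)·0.000) / (6) = -1.200;  v ← (1−ω)·0.000 + ω·-1.200 = -1.800
  w: GS value = (4 - (-1)·0.600 - (-2)·-1.800) / (4) = 0.250;  w ← (1−ω)·0.000 + ω·0.250 = 0.375

(0.600, -1.800, 0.375)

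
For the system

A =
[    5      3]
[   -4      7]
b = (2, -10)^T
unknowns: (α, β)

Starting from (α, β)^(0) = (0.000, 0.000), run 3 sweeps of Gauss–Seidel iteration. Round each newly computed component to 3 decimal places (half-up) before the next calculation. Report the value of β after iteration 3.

Iteration 1:
  α = (2 - (3)·0.000) / (5) = 0.400
  β = (-10 - (-4)·0.400) / (7) = -1.200
Iteration 2:
  α = (2 - (3)·-1.200) / (5) = 1.120
  β = (-10 - (-4)·1.120) / (7) = -0.789
Iteration 3:
  α = (2 - (3)·-0.789) / (5) = 0.873
  β = (-10 - (-4)·0.873) / (7) = -0.930

-0.930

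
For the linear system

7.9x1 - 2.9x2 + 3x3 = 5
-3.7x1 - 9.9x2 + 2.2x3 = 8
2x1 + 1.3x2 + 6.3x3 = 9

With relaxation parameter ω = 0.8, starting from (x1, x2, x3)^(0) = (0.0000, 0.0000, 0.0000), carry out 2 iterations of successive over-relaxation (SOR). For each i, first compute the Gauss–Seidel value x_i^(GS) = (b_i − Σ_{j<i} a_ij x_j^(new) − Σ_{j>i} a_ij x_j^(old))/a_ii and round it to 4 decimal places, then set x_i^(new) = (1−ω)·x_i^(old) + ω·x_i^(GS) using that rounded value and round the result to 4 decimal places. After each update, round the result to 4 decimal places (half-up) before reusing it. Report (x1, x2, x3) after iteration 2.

Iteration 1:
  x1: GS value = (5 - (-2.9)·0.0000 - (3)·0.0000) / (7.9) = 0.6329;  x1 ← (1−ω)·0.0000 + ω·0.6329 = 0.5063
  x2: GS value = (8 - (-3.7)·0.5063 - (2.2)·0.0000) / (-9.9) = -0.9973;  x2 ← (1−ω)·0.0000 + ω·-0.9973 = -0.7978
  x3: GS value = (9 - (2)·0.5063 - (1.3)·-0.7978) / (6.3) = 1.4325;  x3 ← (1−ω)·0.0000 + ω·1.4325 = 1.1460
Iteration 2:
  x1: GS value = (5 - (-2.9)·-0.7978 - (3)·1.1460) / (7.9) = -0.0951;  x1 ← (1−ω)·0.5063 + ω·-0.0951 = 0.0252
  x2: GS value = (8 - (-3.7)·0.0252 - (2.2)·1.1460) / (-9.9) = -0.5628;  x2 ← (1−ω)·-0.7978 + ω·-0.5628 = -0.6098
  x3: GS value = (9 - (2)·0.0252 - (1.3)·-0.6098) / (6.3) = 1.5464;  x3 ← (1−ω)·1.1460 + ω·1.5464 = 1.4663

(0.0252, -0.6098, 1.4663)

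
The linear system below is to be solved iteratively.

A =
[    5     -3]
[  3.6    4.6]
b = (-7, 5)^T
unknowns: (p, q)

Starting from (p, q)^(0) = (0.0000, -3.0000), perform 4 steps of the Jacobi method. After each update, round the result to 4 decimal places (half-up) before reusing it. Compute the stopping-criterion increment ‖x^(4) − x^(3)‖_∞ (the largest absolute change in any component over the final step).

Iteration 1:
  p = (-7 - (-3)·-3.0000) / (5) = -3.2000
  q = (5 - (3.6)·0.0000) / (4.6) = 1.0870
Iteration 2:
  p = (-7 - (-3)·1.0870) / (5) = -0.7478
  q = (5 - (3.6)·-3.2000) / (4.6) = 3.5913
Iteration 3:
  p = (-7 - (-3)·3.5913) / (5) = 0.7548
  q = (5 - (3.6)·-0.7478) / (4.6) = 1.6722
Iteration 4:
  p = (-7 - (-3)·1.6722) / (5) = -0.3967
  q = (5 - (3.6)·0.7548) / (4.6) = 0.4962
Change: (-1.1515, -1.1760) → max |·| = 1.1760

1.1760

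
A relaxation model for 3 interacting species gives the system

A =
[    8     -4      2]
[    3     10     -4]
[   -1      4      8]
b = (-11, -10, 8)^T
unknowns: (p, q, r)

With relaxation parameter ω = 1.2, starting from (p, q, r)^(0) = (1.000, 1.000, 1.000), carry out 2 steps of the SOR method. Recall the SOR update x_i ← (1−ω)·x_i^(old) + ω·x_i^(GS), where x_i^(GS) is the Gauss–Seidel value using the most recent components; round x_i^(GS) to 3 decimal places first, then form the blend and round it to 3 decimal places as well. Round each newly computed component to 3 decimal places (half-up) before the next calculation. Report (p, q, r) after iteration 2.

Iteration 1:
  p: GS value = (-11 - (-4)·1.000 - (2)·1.000) / (8) = -1.125;  p ← (1−ω)·1.000 + ω·-1.125 = -1.550
  q: GS value = (-10 - (3)·-1.550 - (-4)·1.000) / (10) = -0.135;  q ← (1−ω)·1.000 + ω·-0.135 = -0.362
  r: GS value = (8 - (-1)·-1.550 - (4)·-0.362) / (8) = 0.987;  r ← (1−ω)·1.000 + ω·0.987 = 0.984
Iteration 2:
  p: GS value = (-11 - (-4)·-0.362 - (2)·0.984) / (8) = -1.802;  p ← (1−ω)·-1.550 + ω·-1.802 = -1.852
  q: GS value = (-10 - (3)·-1.852 - (-4)·0.984) / (10) = -0.051;  q ← (1−ω)·-0.362 + ω·-0.051 = 0.011
  r: GS value = (8 - (-1)·-1.852 - (4)·0.011) / (8) = 0.763;  r ← (1−ω)·0.984 + ω·0.763 = 0.719

(-1.852, 0.011, 0.719)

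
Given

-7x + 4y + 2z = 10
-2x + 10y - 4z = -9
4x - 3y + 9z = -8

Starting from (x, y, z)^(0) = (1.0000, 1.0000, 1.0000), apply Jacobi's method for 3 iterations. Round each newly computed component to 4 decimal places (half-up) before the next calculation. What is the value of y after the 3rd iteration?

-1.5711

Iteration 1:
  x = (10 - (4)·1.0000 - (2)·1.0000) / (-7) = -0.5714
  y = (-9 - (-2)·1.0000 - (-4)·1.0000) / (10) = -0.3000
  z = (-8 - (4)·1.0000 - (-3)·1.0000) / (9) = -1.0000
Iteration 2:
  x = (10 - (4)·-0.3000 - (2)·-1.0000) / (-7) = -1.8857
  y = (-9 - (-2)·-0.5714 - (-4)·-1.0000) / (10) = -1.4143
  z = (-8 - (4)·-0.5714 - (-3)·-0.3000) / (9) = -0.7349
Iteration 3:
  x = (10 - (4)·-1.4143 - (2)·-0.7349) / (-7) = -2.4467
  y = (-9 - (-2)·-1.8857 - (-4)·-0.7349) / (10) = -1.5711
  z = (-8 - (4)·-1.8857 - (-3)·-1.4143) / (9) = -0.5222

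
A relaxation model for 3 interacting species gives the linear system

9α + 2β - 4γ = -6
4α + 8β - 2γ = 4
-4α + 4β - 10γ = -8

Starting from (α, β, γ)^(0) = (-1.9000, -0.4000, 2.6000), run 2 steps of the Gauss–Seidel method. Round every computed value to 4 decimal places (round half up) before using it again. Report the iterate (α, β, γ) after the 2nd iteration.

(-0.4521, 0.9544, 1.3626)

Iteration 1:
  α = (-6 - (2)·-0.4000 - (-4)·2.6000) / (9) = 0.5778
  β = (4 - (4)·0.5778 - (-2)·2.6000) / (8) = 0.8611
  γ = (-8 - (-4)·0.5778 - (4)·0.8611) / (-10) = 0.9133
Iteration 2:
  α = (-6 - (2)·0.8611 - (-4)·0.9133) / (9) = -0.4521
  β = (4 - (4)·-0.4521 - (-2)·0.9133) / (8) = 0.9544
  γ = (-8 - (-4)·-0.4521 - (4)·0.9544) / (-10) = 1.3626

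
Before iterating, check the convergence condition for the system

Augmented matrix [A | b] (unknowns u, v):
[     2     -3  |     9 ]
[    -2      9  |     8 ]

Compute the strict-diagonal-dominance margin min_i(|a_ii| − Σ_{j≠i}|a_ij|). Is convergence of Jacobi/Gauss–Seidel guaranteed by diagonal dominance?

-1

row 1: |2| − (3) = -1
row 2: |9| − (2) = 7
minimum over rows = -1 → not strictly diagonally dominant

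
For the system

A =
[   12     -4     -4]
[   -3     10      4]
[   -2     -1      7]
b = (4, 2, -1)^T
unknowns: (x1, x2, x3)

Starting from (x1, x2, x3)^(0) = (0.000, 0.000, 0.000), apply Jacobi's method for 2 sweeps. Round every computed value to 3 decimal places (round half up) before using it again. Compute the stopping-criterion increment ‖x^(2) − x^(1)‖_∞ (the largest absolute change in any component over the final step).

0.157

Iteration 1:
  x1 = (4 - (-4)·0.000 - (-4)·0.000) / (12) = 0.333
  x2 = (2 - (-3)·0.000 - (4)·0.000) / (10) = 0.200
  x3 = (-1 - (-2)·0.000 - (-1)·0.000) / (7) = -0.143
Iteration 2:
  x1 = (4 - (-4)·0.200 - (-4)·-0.143) / (12) = 0.352
  x2 = (2 - (-3)·0.333 - (4)·-0.143) / (10) = 0.357
  x3 = (-1 - (-2)·0.333 - (-1)·0.200) / (7) = -0.019
Change: (0.019, 0.157, 0.124) → max |·| = 0.157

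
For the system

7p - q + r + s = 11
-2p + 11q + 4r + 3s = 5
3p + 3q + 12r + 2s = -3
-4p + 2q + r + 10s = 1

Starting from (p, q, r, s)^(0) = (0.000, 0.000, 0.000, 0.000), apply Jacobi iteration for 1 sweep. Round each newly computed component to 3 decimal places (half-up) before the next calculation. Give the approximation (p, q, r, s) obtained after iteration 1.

Iteration 1:
  p = (11 - (-1)·0.000 - (1)·0.000 - (1)·0.000) / (7) = 1.571
  q = (5 - (-2)·0.000 - (4)·0.000 - (3)·0.000) / (11) = 0.455
  r = (-3 - (3)·0.000 - (3)·0.000 - (2)·0.000) / (12) = -0.250
  s = (1 - (-4)·0.000 - (2)·0.000 - (1)·0.000) / (10) = 0.100

(1.571, 0.455, -0.250, 0.100)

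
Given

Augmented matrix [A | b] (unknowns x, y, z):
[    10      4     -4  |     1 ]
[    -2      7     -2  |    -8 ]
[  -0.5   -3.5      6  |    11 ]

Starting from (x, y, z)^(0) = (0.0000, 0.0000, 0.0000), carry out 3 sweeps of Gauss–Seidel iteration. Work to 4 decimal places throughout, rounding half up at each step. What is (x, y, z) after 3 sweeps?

(0.9525, -0.4076, 1.6749)

Iteration 1:
  x = (1 - (4)·0.0000 - (-4)·0.0000) / (10) = 0.1000
  y = (-8 - (-2)·0.1000 - (-2)·0.0000) / (7) = -1.1143
  z = (11 - (-0.5)·0.1000 - (-3.5)·-1.1143) / (6) = 1.1917
Iteration 2:
  x = (1 - (4)·-1.1143 - (-4)·1.1917) / (10) = 1.0224
  y = (-8 - (-2)·1.0224 - (-2)·1.1917) / (7) = -0.5103
  z = (11 - (-0.5)·1.0224 - (-3.5)·-0.5103) / (6) = 1.6209
Iteration 3:
  x = (1 - (4)·-0.5103 - (-4)·1.6209) / (10) = 0.9525
  y = (-8 - (-2)·0.9525 - (-2)·1.6209) / (7) = -0.4076
  z = (11 - (-0.5)·0.9525 - (-3.5)·-0.4076) / (6) = 1.6749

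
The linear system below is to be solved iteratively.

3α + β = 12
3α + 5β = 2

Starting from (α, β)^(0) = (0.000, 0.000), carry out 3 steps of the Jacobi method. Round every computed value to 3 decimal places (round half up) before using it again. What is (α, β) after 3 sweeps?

Iteration 1:
  α = (12 - (1)·0.000) / (3) = 4.000
  β = (2 - (3)·0.000) / (5) = 0.400
Iteration 2:
  α = (12 - (1)·0.400) / (3) = 3.867
  β = (2 - (3)·4.000) / (5) = -2.000
Iteration 3:
  α = (12 - (1)·-2.000) / (3) = 4.667
  β = (2 - (3)·3.867) / (5) = -1.920

(4.667, -1.920)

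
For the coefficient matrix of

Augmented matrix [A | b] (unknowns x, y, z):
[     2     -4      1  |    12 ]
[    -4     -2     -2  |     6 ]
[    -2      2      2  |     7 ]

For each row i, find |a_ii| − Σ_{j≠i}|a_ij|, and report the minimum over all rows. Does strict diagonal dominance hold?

row 1: |2| − (4+1) = -3
row 2: |-2| − (4+2) = -4
row 3: |2| − (2+2) = -2
minimum over rows = -4 → not strictly diagonally dominant

-4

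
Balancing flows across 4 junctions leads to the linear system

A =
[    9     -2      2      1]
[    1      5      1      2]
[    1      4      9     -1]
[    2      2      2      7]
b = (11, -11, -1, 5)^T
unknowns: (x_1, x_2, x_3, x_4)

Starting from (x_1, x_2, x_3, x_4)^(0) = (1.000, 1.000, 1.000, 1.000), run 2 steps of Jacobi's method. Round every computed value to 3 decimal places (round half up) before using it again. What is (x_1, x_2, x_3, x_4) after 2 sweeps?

Iteration 1:
  x_1 = (11 - (-2)·1.000 - (2)·1.000 - (1)·1.000) / (9) = 1.111
  x_2 = (-11 - (1)·1.000 - (1)·1.000 - (2)·1.000) / (5) = -3.000
  x_3 = (-1 - (1)·1.000 - (4)·1.000 - (-1)·1.000) / (9) = -0.556
  x_4 = (5 - (2)·1.000 - (2)·1.000 - (2)·1.000) / (7) = -0.143
Iteration 2:
  x_1 = (11 - (-2)·-3.000 - (2)·-0.556 - (1)·-0.143) / (9) = 0.695
  x_2 = (-11 - (1)·1.111 - (1)·-0.556 - (2)·-0.143) / (5) = -2.254
  x_3 = (-1 - (1)·1.111 - (4)·-3.000 - (-1)·-0.143) / (9) = 1.083
  x_4 = (5 - (2)·1.111 - (2)·-3.000 - (2)·-0.556) / (7) = 1.413

(0.695, -2.254, 1.083, 1.413)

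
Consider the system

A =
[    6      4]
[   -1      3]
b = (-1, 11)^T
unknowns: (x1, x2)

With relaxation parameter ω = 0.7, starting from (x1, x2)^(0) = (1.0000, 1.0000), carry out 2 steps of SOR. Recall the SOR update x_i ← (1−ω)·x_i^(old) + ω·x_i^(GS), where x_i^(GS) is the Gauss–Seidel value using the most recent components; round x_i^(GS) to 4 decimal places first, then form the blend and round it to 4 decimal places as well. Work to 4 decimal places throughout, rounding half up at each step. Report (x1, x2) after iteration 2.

Iteration 1:
  x1: GS value = (-1 - (4)·1.0000) / (6) = -0.8333;  x1 ← (1−ω)·1.0000 + ω·-0.8333 = -0.2833
  x2: GS value = (11 - (-1)·-0.2833) / (3) = 3.5722;  x2 ← (1−ω)·1.0000 + ω·3.5722 = 2.8005
Iteration 2:
  x1: GS value = (-1 - (4)·2.8005) / (6) = -2.0337;  x1 ← (1−ω)·-0.2833 + ω·-2.0337 = -1.5086
  x2: GS value = (11 - (-1)·-1.5086) / (3) = 3.1638;  x2 ← (1−ω)·2.8005 + ω·3.1638 = 3.0548

(-1.5086, 3.0548)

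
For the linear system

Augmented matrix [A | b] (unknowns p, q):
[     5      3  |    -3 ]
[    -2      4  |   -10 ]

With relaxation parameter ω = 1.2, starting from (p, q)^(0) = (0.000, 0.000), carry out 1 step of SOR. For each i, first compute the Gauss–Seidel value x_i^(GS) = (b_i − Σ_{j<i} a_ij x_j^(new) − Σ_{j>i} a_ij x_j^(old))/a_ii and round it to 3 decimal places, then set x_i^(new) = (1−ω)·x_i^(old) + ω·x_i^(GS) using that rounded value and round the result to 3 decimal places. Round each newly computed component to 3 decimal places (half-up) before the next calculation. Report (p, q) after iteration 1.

(-0.720, -3.432)

Iteration 1:
  p: GS value = (-3 - (3)·0.000) / (5) = -0.600;  p ← (1−ω)·0.000 + ω·-0.600 = -0.720
  q: GS value = (-10 - (-2)·-0.720) / (4) = -2.860;  q ← (1−ω)·0.000 + ω·-2.860 = -3.432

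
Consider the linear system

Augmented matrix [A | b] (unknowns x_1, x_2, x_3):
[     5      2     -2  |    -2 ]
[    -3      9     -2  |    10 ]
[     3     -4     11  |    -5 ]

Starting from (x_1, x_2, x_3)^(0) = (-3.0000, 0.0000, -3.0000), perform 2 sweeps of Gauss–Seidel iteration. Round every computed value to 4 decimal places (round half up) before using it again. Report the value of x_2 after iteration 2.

Iteration 1:
  x_1 = (-2 - (2)·0.0000 - (-2)·-3.0000) / (5) = -1.6000
  x_2 = (10 - (-3)·-1.6000 - (-2)·-3.0000) / (9) = -0.0889
  x_3 = (-5 - (3)·-1.6000 - (-4)·-0.0889) / (11) = -0.0505
Iteration 2:
  x_1 = (-2 - (2)·-0.0889 - (-2)·-0.0505) / (5) = -0.3846
  x_2 = (10 - (-3)·-0.3846 - (-2)·-0.0505) / (9) = 0.9717
  x_3 = (-5 - (3)·-0.3846 - (-4)·0.9717) / (11) = 0.0037

0.9717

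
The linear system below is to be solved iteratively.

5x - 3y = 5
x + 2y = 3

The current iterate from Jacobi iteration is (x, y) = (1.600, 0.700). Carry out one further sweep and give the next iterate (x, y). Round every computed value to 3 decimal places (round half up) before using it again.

One sweep:
  x = (5 - (-3)·0.700) / (5) = 1.420
  y = (3 - (1)·1.600) / (2) = 0.700

(1.420, 0.700)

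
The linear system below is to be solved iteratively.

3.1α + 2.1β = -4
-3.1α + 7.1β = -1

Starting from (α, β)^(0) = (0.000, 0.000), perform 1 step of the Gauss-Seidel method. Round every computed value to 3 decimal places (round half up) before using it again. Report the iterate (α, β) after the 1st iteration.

(-1.290, -0.704)

Iteration 1:
  α = (-4 - (2.1)·0.000) / (3.1) = -1.290
  β = (-1 - (-3.1)·-1.290) / (7.1) = -0.704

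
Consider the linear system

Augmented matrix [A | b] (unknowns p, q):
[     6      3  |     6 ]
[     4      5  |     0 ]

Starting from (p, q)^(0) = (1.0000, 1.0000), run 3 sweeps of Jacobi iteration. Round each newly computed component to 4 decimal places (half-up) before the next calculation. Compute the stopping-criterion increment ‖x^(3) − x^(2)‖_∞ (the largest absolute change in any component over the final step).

0.7200

Iteration 1:
  p = (6 - (3)·1.0000) / (6) = 0.5000
  q = (0 - (4)·1.0000) / (5) = -0.8000
Iteration 2:
  p = (6 - (3)·-0.8000) / (6) = 1.4000
  q = (0 - (4)·0.5000) / (5) = -0.4000
Iteration 3:
  p = (6 - (3)·-0.4000) / (6) = 1.2000
  q = (0 - (4)·1.4000) / (5) = -1.1200
Change: (-0.2000, -0.7200) → max |·| = 0.7200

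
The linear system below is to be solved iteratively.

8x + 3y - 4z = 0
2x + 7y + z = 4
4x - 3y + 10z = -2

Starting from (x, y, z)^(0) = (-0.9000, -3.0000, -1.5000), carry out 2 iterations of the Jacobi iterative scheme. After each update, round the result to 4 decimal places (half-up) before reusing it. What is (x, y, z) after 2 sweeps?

(-0.7611, 0.5700, -0.0371)

Iteration 1:
  x = (0 - (3)·-3.0000 - (-4)·-1.5000) / (8) = 0.3750
  y = (4 - (2)·-0.9000 - (1)·-1.5000) / (7) = 1.0429
  z = (-2 - (4)·-0.9000 - (-3)·-3.0000) / (10) = -0.7400
Iteration 2:
  x = (0 - (3)·1.0429 - (-4)·-0.7400) / (8) = -0.7611
  y = (4 - (2)·0.3750 - (1)·-0.7400) / (7) = 0.5700
  z = (-2 - (4)·0.3750 - (-3)·1.0429) / (10) = -0.0371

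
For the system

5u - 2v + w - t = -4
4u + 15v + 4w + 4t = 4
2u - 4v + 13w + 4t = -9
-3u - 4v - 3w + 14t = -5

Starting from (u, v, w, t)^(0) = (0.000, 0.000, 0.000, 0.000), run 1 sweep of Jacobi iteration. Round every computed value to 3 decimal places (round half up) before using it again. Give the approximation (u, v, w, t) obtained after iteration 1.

Iteration 1:
  u = (-4 - (-2)·0.000 - (1)·0.000 - (-1)·0.000) / (5) = -0.800
  v = (4 - (4)·0.000 - (4)·0.000 - (4)·0.000) / (15) = 0.267
  w = (-9 - (2)·0.000 - (-4)·0.000 - (4)·0.000) / (13) = -0.692
  t = (-5 - (-3)·0.000 - (-4)·0.000 - (-3)·0.000) / (14) = -0.357

(-0.800, 0.267, -0.692, -0.357)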